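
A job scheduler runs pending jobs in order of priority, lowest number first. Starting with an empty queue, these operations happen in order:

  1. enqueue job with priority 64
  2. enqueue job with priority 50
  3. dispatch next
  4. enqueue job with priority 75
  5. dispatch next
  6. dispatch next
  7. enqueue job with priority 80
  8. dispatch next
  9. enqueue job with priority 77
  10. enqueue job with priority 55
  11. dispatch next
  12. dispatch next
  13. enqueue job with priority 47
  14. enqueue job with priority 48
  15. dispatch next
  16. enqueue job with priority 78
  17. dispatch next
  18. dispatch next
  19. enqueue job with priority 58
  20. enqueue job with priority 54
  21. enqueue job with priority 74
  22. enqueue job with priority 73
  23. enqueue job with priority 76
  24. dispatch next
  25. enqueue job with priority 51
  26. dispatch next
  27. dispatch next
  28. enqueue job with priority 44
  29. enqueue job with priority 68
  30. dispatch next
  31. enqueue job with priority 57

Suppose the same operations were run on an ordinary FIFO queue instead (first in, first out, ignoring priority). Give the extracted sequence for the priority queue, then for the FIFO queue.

insert 64 → {64}
insert 50 → {50, 64}
dispatch next → 50; now {64}
insert 75 → {64, 75}
dispatch next → 64; now {75}
dispatch next → 75; now {}
insert 80 → {80}
dispatch next → 80; now {}
insert 77 → {77}
insert 55 → {55, 77}
dispatch next → 55; now {77}
dispatch next → 77; now {}
insert 47 → {47}
insert 48 → {47, 48}
dispatch next → 47; now {48}
insert 78 → {48, 78}
dispatch next → 48; now {78}
dispatch next → 78; now {}
insert 58 → {58}
insert 54 → {54, 58}
insert 74 → {54, 58, 74}
insert 73 → {54, 58, 73, 74}
insert 76 → {54, 58, 73, 74, 76}
dispatch next → 54; now {58, 73, 74, 76}
insert 51 → {51, 58, 73, 74, 76}
dispatch next → 51; now {58, 73, 74, 76}
dispatch next → 58; now {73, 74, 76}
insert 44 → {44, 73, 74, 76}
insert 68 → {44, 68, 73, 74, 76}
dispatch next → 44; now {68, 73, 74, 76}
insert 57 → {57, 68, 73, 74, 76}

priority queue: 50, 64, 75, 80, 55, 77, 47, 48, 78, 54, 51, 58, 44; FIFO queue: 64 → 50 → 75 → 80 → 77 → 55 → 47 → 48 → 78 → 58 → 54 → 74 → 73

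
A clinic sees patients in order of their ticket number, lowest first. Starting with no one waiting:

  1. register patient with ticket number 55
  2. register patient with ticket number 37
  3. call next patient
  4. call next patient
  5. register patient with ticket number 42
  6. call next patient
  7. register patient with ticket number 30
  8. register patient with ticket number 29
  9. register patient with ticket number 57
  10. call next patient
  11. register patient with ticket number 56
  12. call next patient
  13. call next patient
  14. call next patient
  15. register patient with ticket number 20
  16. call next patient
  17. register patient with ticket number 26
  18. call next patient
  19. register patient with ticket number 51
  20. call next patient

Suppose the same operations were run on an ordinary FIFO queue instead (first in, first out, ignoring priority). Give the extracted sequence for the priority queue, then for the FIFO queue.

priority queue: 37 → 55 → 42 → 29 → 30 → 56 → 57 → 20 → 26 → 51; FIFO queue: 55 → 37 → 42 → 30 → 29 → 57 → 56 → 20 → 26 → 51

insert 55 → {55}
insert 37 → {37, 55}
call next patient → 37; now {55}
call next patient → 55; now {}
insert 42 → {42}
call next patient → 42; now {}
insert 30 → {30}
insert 29 → {29, 30}
insert 57 → {29, 30, 57}
call next patient → 29; now {30, 57}
insert 56 → {30, 56, 57}
call next patient → 30; now {56, 57}
call next patient → 56; now {57}
call next patient → 57; now {}
insert 20 → {20}
call next patient → 20; now {}
insert 26 → {26}
call next patient → 26; now {}
insert 51 → {51}
call next patient → 51; now {}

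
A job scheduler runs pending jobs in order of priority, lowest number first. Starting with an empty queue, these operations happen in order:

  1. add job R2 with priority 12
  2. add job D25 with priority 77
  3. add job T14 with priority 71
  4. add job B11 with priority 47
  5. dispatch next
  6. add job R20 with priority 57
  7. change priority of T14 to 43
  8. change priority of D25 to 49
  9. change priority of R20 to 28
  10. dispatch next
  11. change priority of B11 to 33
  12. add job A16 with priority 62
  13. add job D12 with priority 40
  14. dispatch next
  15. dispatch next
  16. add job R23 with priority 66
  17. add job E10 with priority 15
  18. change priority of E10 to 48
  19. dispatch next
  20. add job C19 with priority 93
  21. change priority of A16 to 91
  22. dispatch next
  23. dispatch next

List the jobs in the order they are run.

add R2 (priority 12) → {R2:12}
add D25 (priority 77) → {R2:12, D25:77}
add T14 (priority 71) → {R2:12, T14:71, D25:77}
add B11 (priority 47) → {R2:12, B11:47, T14:71, D25:77}
dispatch next → R2; now {B11:47, T14:71, D25:77}
add R20 (priority 57) → {B11:47, R20:57, T14:71, D25:77}
update T14 to priority 43 → {T14:43, B11:47, R20:57, D25:77}
update D25 to priority 49 → {T14:43, B11:47, D25:49, R20:57}
update R20 to priority 28 → {R20:28, T14:43, B11:47, D25:49}
dispatch next → R20; now {T14:43, B11:47, D25:49}
update B11 to priority 33 → {B11:33, T14:43, D25:49}
add A16 (priority 62) → {B11:33, T14:43, D25:49, A16:62}
add D12 (priority 40) → {B11:33, D12:40, T14:43, D25:49, A16:62}
dispatch next → B11; now {D12:40, T14:43, D25:49, A16:62}
dispatch next → D12; now {T14:43, D25:49, A16:62}
add R23 (priority 66) → {T14:43, D25:49, A16:62, R23:66}
add E10 (priority 15) → {E10:15, T14:43, D25:49, A16:62, R23:66}
update E10 to priority 48 → {T14:43, E10:48, D25:49, A16:62, R23:66}
dispatch next → T14; now {E10:48, D25:49, A16:62, R23:66}
add C19 (priority 93) → {E10:48, D25:49, A16:62, R23:66, C19:93}
update A16 to priority 91 → {E10:48, D25:49, R23:66, A16:91, C19:93}
dispatch next → E10; now {D25:49, R23:66, A16:91, C19:93}
dispatch next → D25; now {R23:66, A16:91, C19:93}

[R2, R20, B11, D12, T14, E10, D25]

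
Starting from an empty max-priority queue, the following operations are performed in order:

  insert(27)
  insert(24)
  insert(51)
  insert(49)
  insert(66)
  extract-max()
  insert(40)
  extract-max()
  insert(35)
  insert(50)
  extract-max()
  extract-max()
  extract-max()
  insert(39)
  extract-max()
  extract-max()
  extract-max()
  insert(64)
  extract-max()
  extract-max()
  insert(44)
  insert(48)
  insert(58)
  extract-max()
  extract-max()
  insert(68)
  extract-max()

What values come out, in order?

66 → 51 → 50 → 49 → 40 → 39 → 35 → 27 → 64 → 24 → 58 → 48 → 68

insert 27 → {27}
insert 24 → {27, 24}
insert 51 → {51, 27, 24}
insert 49 → {51, 49, 27, 24}
insert 66 → {66, 51, 49, 27, 24}
extract-max → 66; now {51, 49, 27, 24}
insert 40 → {51, 49, 40, 27, 24}
extract-max → 51; now {49, 40, 27, 24}
insert 35 → {49, 40, 35, 27, 24}
insert 50 → {50, 49, 40, 35, 27, 24}
extract-max → 50; now {49, 40, 35, 27, 24}
extract-max → 49; now {40, 35, 27, 24}
extract-max → 40; now {35, 27, 24}
insert 39 → {39, 35, 27, 24}
extract-max → 39; now {35, 27, 24}
extract-max → 35; now {27, 24}
extract-max → 27; now {24}
insert 64 → {64, 24}
extract-max → 64; now {24}
extract-max → 24; now {}
insert 44 → {44}
insert 48 → {48, 44}
insert 58 → {58, 48, 44}
extract-max → 58; now {48, 44}
extract-max → 48; now {44}
insert 68 → {68, 44}
extract-max → 68; now {44}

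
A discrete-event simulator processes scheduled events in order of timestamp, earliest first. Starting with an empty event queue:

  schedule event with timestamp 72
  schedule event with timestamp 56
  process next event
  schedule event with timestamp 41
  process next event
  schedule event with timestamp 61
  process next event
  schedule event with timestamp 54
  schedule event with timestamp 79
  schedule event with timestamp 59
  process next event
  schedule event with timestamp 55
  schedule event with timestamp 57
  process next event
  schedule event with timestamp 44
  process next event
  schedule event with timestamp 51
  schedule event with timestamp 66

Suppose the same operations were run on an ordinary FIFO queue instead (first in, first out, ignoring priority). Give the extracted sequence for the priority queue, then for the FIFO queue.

priority queue: 56 → 41 → 61 → 54 → 55 → 44; FIFO queue: 72 → 56 → 41 → 61 → 54 → 79

insert 72 → {72}
insert 56 → {56, 72}
process next event → 56; now {72}
insert 41 → {41, 72}
process next event → 41; now {72}
insert 61 → {61, 72}
process next event → 61; now {72}
insert 54 → {54, 72}
insert 79 → {54, 72, 79}
insert 59 → {54, 59, 72, 79}
process next event → 54; now {59, 72, 79}
insert 55 → {55, 59, 72, 79}
insert 57 → {55, 57, 59, 72, 79}
process next event → 55; now {57, 59, 72, 79}
insert 44 → {44, 57, 59, 72, 79}
process next event → 44; now {57, 59, 72, 79}
insert 51 → {51, 57, 59, 72, 79}
insert 66 → {51, 57, 59, 66, 72, 79}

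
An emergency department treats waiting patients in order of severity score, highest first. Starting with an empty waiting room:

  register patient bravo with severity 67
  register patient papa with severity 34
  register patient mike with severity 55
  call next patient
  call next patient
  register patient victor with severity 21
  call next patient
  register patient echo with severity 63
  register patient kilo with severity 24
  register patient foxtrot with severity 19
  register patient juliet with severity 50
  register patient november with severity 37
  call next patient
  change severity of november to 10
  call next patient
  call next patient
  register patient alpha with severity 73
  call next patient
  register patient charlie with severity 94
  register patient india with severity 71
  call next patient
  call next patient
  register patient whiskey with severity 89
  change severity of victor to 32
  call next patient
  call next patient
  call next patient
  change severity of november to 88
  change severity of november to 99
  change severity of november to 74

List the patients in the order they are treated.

add bravo (severity 67) → {bravo:67}
add papa (severity 34) → {bravo:67, papa:34}
add mike (severity 55) → {bravo:67, mike:55, papa:34}
call next patient → bravo; now {mike:55, papa:34}
call next patient → mike; now {papa:34}
add victor (severity 21) → {papa:34, victor:21}
call next patient → papa; now {victor:21}
add echo (severity 63) → {echo:63, victor:21}
add kilo (severity 24) → {echo:63, kilo:24, victor:21}
add foxtrot (severity 19) → {echo:63, kilo:24, victor:21, foxtrot:19}
add juliet (severity 50) → {echo:63, juliet:50, kilo:24, victor:21, foxtrot:19}
add november (severity 37) → {echo:63, juliet:50, november:37, kilo:24, victor:21, foxtrot:19}
call next patient → echo; now {juliet:50, november:37, kilo:24, victor:21, foxtrot:19}
update november to severity 10 → {juliet:50, kilo:24, victor:21, foxtrot:19, november:10}
call next patient → juliet; now {kilo:24, victor:21, foxtrot:19, november:10}
call next patient → kilo; now {victor:21, foxtrot:19, november:10}
add alpha (severity 73) → {alpha:73, victor:21, foxtrot:19, november:10}
call next patient → alpha; now {victor:21, foxtrot:19, november:10}
add charlie (severity 94) → {charlie:94, victor:21, foxtrot:19, november:10}
add india (severity 71) → {charlie:94, india:71, victor:21, foxtrot:19, november:10}
call next patient → charlie; now {india:71, victor:21, foxtrot:19, november:10}
call next patient → india; now {victor:21, foxtrot:19, november:10}
add whiskey (severity 89) → {whiskey:89, victor:21, foxtrot:19, november:10}
update victor to severity 32 → {whiskey:89, victor:32, foxtrot:19, november:10}
call next patient → whiskey; now {victor:32, foxtrot:19, november:10}
call next patient → victor; now {foxtrot:19, november:10}
call next patient → foxtrot; now {november:10}
update november to severity 88 → {november:88}
update november to severity 99 → {november:99}
update november to severity 74 → {november:74}

bravo, mike, papa, echo, juliet, kilo, alpha, charlie, india, whiskey, victor, foxtrot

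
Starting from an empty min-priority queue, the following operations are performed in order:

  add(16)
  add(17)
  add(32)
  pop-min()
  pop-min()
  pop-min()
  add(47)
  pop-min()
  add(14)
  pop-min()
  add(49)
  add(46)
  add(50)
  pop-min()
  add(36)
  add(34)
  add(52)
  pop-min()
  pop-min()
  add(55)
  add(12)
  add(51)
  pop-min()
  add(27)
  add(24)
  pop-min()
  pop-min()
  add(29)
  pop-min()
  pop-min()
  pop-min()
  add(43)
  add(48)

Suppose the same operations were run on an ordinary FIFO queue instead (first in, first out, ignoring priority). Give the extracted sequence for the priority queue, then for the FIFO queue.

priority queue: [16, 17, 32, 47, 14, 46, 34, 36, 12, 24, 27, 29, 49, 50]; FIFO queue: [16, 17, 32, 47, 14, 49, 46, 50, 36, 34, 52, 55, 12, 51]

insert 16 → {16}
insert 17 → {16, 17}
insert 32 → {16, 17, 32}
pop-min → 16; now {17, 32}
pop-min → 17; now {32}
pop-min → 32; now {}
insert 47 → {47}
pop-min → 47; now {}
insert 14 → {14}
pop-min → 14; now {}
insert 49 → {49}
insert 46 → {46, 49}
insert 50 → {46, 49, 50}
pop-min → 46; now {49, 50}
insert 36 → {36, 49, 50}
insert 34 → {34, 36, 49, 50}
insert 52 → {34, 36, 49, 50, 52}
pop-min → 34; now {36, 49, 50, 52}
pop-min → 36; now {49, 50, 52}
insert 55 → {49, 50, 52, 55}
insert 12 → {12, 49, 50, 52, 55}
insert 51 → {12, 49, 50, 51, 52, 55}
pop-min → 12; now {49, 50, 51, 52, 55}
insert 27 → {27, 49, 50, 51, 52, 55}
insert 24 → {24, 27, 49, 50, 51, 52, 55}
pop-min → 24; now {27, 49, 50, 51, 52, 55}
pop-min → 27; now {49, 50, 51, 52, 55}
insert 29 → {29, 49, 50, 51, 52, 55}
pop-min → 29; now {49, 50, 51, 52, 55}
pop-min → 49; now {50, 51, 52, 55}
pop-min → 50; now {51, 52, 55}
insert 43 → {43, 51, 52, 55}
insert 48 → {43, 48, 51, 52, 55}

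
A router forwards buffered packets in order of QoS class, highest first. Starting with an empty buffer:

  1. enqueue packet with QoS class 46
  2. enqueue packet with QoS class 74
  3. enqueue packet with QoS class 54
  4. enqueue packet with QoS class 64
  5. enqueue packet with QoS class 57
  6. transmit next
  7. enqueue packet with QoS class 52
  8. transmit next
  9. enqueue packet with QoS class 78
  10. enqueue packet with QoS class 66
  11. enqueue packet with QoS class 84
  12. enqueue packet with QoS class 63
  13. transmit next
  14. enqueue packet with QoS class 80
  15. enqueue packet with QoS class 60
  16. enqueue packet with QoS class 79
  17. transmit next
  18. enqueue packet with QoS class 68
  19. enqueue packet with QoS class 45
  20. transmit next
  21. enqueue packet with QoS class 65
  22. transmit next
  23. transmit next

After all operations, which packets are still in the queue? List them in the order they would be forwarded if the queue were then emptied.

66, 65, 63, 60, 57, 54, 52, 46, 45

insert 46 → {46}
insert 74 → {74, 46}
insert 54 → {74, 54, 46}
insert 64 → {74, 64, 54, 46}
insert 57 → {74, 64, 57, 54, 46}
transmit next → 74; now {64, 57, 54, 46}
insert 52 → {64, 57, 54, 52, 46}
transmit next → 64; now {57, 54, 52, 46}
insert 78 → {78, 57, 54, 52, 46}
insert 66 → {78, 66, 57, 54, 52, 46}
insert 84 → {84, 78, 66, 57, 54, 52, 46}
insert 63 → {84, 78, 66, 63, 57, 54, 52, 46}
transmit next → 84; now {78, 66, 63, 57, 54, 52, 46}
insert 80 → {80, 78, 66, 63, 57, 54, 52, 46}
insert 60 → {80, 78, 66, 63, 60, 57, 54, 52, 46}
insert 79 → {80, 79, 78, 66, 63, 60, 57, 54, 52, 46}
transmit next → 80; now {79, 78, 66, 63, 60, 57, 54, 52, 46}
insert 68 → {79, 78, 68, 66, 63, 60, 57, 54, 52, 46}
insert 45 → {79, 78, 68, 66, 63, 60, 57, 54, 52, 46, 45}
transmit next → 79; now {78, 68, 66, 63, 60, 57, 54, 52, 46, 45}
insert 65 → {78, 68, 66, 65, 63, 60, 57, 54, 52, 46, 45}
transmit next → 78; now {68, 66, 65, 63, 60, 57, 54, 52, 46, 45}
transmit next → 68; now {66, 65, 63, 60, 57, 54, 52, 46, 45}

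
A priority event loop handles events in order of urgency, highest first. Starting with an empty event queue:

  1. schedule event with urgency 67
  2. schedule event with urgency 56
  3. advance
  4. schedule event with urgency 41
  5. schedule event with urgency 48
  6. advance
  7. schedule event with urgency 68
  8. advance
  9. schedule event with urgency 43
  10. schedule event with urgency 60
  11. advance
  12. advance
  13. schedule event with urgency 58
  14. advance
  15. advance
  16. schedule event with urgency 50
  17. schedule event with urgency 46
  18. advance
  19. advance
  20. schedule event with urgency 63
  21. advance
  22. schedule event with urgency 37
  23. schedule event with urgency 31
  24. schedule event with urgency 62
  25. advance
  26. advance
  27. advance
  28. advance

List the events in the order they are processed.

67 → 56 → 68 → 60 → 48 → 58 → 43 → 50 → 46 → 63 → 62 → 41 → 37 → 31

insert 67 → {67}
insert 56 → {67, 56}
advance → 67; now {56}
insert 41 → {56, 41}
insert 48 → {56, 48, 41}
advance → 56; now {48, 41}
insert 68 → {68, 48, 41}
advance → 68; now {48, 41}
insert 43 → {48, 43, 41}
insert 60 → {60, 48, 43, 41}
advance → 60; now {48, 43, 41}
advance → 48; now {43, 41}
insert 58 → {58, 43, 41}
advance → 58; now {43, 41}
advance → 43; now {41}
insert 50 → {50, 41}
insert 46 → {50, 46, 41}
advance → 50; now {46, 41}
advance → 46; now {41}
insert 63 → {63, 41}
advance → 63; now {41}
insert 37 → {41, 37}
insert 31 → {41, 37, 31}
insert 62 → {62, 41, 37, 31}
advance → 62; now {41, 37, 31}
advance → 41; now {37, 31}
advance → 37; now {31}
advance → 31; now {}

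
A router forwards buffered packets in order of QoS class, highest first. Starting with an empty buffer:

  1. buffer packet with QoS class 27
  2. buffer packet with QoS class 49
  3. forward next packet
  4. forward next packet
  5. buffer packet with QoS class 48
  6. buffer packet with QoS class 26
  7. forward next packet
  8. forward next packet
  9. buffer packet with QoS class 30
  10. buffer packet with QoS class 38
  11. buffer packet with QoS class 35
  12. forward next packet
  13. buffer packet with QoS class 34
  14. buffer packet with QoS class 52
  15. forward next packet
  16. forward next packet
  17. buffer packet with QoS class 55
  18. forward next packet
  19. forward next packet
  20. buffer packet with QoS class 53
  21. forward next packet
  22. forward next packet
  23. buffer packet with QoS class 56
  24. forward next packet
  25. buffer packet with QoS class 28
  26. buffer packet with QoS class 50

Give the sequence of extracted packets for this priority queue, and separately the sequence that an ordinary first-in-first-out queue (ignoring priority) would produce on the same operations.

insert 27 → {27}
insert 49 → {49, 27}
forward next packet → 49; now {27}
forward next packet → 27; now {}
insert 48 → {48}
insert 26 → {48, 26}
forward next packet → 48; now {26}
forward next packet → 26; now {}
insert 30 → {30}
insert 38 → {38, 30}
insert 35 → {38, 35, 30}
forward next packet → 38; now {35, 30}
insert 34 → {35, 34, 30}
insert 52 → {52, 35, 34, 30}
forward next packet → 52; now {35, 34, 30}
forward next packet → 35; now {34, 30}
insert 55 → {55, 34, 30}
forward next packet → 55; now {34, 30}
forward next packet → 34; now {30}
insert 53 → {53, 30}
forward next packet → 53; now {30}
forward next packet → 30; now {}
insert 56 → {56}
forward next packet → 56; now {}
insert 28 → {28}
insert 50 → {50, 28}

priority queue: 49, 27, 48, 26, 38, 52, 35, 55, 34, 53, 30, 56; FIFO queue: 27 → 49 → 48 → 26 → 30 → 38 → 35 → 34 → 52 → 55 → 53 → 56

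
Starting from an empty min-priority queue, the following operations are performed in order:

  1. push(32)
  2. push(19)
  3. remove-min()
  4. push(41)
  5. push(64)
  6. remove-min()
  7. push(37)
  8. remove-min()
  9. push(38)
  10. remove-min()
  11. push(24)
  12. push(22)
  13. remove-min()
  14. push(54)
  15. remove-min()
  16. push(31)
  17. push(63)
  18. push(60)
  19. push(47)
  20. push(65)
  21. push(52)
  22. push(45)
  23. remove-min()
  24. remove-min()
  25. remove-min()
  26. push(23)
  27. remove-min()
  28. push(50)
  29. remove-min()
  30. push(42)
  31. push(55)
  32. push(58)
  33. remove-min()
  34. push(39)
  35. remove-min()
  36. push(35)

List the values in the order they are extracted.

[19, 32, 37, 38, 22, 24, 31, 41, 45, 23, 47, 42, 39]

insert 32 → {32}
insert 19 → {19, 32}
remove-min → 19; now {32}
insert 41 → {32, 41}
insert 64 → {32, 41, 64}
remove-min → 32; now {41, 64}
insert 37 → {37, 41, 64}
remove-min → 37; now {41, 64}
insert 38 → {38, 41, 64}
remove-min → 38; now {41, 64}
insert 24 → {24, 41, 64}
insert 22 → {22, 24, 41, 64}
remove-min → 22; now {24, 41, 64}
insert 54 → {24, 41, 54, 64}
remove-min → 24; now {41, 54, 64}
insert 31 → {31, 41, 54, 64}
insert 63 → {31, 41, 54, 63, 64}
insert 60 → {31, 41, 54, 60, 63, 64}
insert 47 → {31, 41, 47, 54, 60, 63, 64}
insert 65 → {31, 41, 47, 54, 60, 63, 64, 65}
insert 52 → {31, 41, 47, 52, 54, 60, 63, 64, 65}
insert 45 → {31, 41, 45, 47, 52, 54, 60, 63, 64, 65}
remove-min → 31; now {41, 45, 47, 52, 54, 60, 63, 64, 65}
remove-min → 41; now {45, 47, 52, 54, 60, 63, 64, 65}
remove-min → 45; now {47, 52, 54, 60, 63, 64, 65}
insert 23 → {23, 47, 52, 54, 60, 63, 64, 65}
remove-min → 23; now {47, 52, 54, 60, 63, 64, 65}
insert 50 → {47, 50, 52, 54, 60, 63, 64, 65}
remove-min → 47; now {50, 52, 54, 60, 63, 64, 65}
insert 42 → {42, 50, 52, 54, 60, 63, 64, 65}
insert 55 → {42, 50, 52, 54, 55, 60, 63, 64, 65}
insert 58 → {42, 50, 52, 54, 55, 58, 60, 63, 64, 65}
remove-min → 42; now {50, 52, 54, 55, 58, 60, 63, 64, 65}
insert 39 → {39, 50, 52, 54, 55, 58, 60, 63, 64, 65}
remove-min → 39; now {50, 52, 54, 55, 58, 60, 63, 64, 65}
insert 35 → {35, 50, 52, 54, 55, 58, 60, 63, 64, 65}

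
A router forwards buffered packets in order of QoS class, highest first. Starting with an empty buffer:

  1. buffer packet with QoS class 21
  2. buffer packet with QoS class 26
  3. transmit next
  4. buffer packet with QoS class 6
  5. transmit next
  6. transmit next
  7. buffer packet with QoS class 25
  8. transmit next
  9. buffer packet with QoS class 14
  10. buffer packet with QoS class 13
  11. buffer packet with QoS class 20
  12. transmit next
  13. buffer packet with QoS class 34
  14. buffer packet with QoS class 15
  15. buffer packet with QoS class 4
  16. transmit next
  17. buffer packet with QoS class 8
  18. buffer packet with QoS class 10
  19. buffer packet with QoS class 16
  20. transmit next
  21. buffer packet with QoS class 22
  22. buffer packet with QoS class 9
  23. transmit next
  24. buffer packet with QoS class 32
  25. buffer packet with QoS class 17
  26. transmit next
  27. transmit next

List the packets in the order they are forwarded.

insert 21 → {21}
insert 26 → {26, 21}
transmit next → 26; now {21}
insert 6 → {21, 6}
transmit next → 21; now {6}
transmit next → 6; now {}
insert 25 → {25}
transmit next → 25; now {}
insert 14 → {14}
insert 13 → {14, 13}
insert 20 → {20, 14, 13}
transmit next → 20; now {14, 13}
insert 34 → {34, 14, 13}
insert 15 → {34, 15, 14, 13}
insert 4 → {34, 15, 14, 13, 4}
transmit next → 34; now {15, 14, 13, 4}
insert 8 → {15, 14, 13, 8, 4}
insert 10 → {15, 14, 13, 10, 8, 4}
insert 16 → {16, 15, 14, 13, 10, 8, 4}
transmit next → 16; now {15, 14, 13, 10, 8, 4}
insert 22 → {22, 15, 14, 13, 10, 8, 4}
insert 9 → {22, 15, 14, 13, 10, 9, 8, 4}
transmit next → 22; now {15, 14, 13, 10, 9, 8, 4}
insert 32 → {32, 15, 14, 13, 10, 9, 8, 4}
insert 17 → {32, 17, 15, 14, 13, 10, 9, 8, 4}
transmit next → 32; now {17, 15, 14, 13, 10, 9, 8, 4}
transmit next → 17; now {15, 14, 13, 10, 9, 8, 4}

[26, 21, 6, 25, 20, 34, 16, 22, 32, 17]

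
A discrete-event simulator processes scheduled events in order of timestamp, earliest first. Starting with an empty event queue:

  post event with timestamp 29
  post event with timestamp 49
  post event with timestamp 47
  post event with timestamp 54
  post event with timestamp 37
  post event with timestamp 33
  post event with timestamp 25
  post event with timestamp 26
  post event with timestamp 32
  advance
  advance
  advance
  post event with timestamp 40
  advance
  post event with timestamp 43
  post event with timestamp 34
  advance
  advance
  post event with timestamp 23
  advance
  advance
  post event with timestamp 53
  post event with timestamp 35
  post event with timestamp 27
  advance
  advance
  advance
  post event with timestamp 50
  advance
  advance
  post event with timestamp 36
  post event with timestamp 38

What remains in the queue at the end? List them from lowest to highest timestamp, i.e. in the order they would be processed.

insert 29 → {29}
insert 49 → {29, 49}
insert 47 → {29, 47, 49}
insert 54 → {29, 47, 49, 54}
insert 37 → {29, 37, 47, 49, 54}
insert 33 → {29, 33, 37, 47, 49, 54}
insert 25 → {25, 29, 33, 37, 47, 49, 54}
insert 26 → {25, 26, 29, 33, 37, 47, 49, 54}
insert 32 → {25, 26, 29, 32, 33, 37, 47, 49, 54}
advance → 25; now {26, 29, 32, 33, 37, 47, 49, 54}
advance → 26; now {29, 32, 33, 37, 47, 49, 54}
advance → 29; now {32, 33, 37, 47, 49, 54}
insert 40 → {32, 33, 37, 40, 47, 49, 54}
advance → 32; now {33, 37, 40, 47, 49, 54}
insert 43 → {33, 37, 40, 43, 47, 49, 54}
insert 34 → {33, 34, 37, 40, 43, 47, 49, 54}
advance → 33; now {34, 37, 40, 43, 47, 49, 54}
advance → 34; now {37, 40, 43, 47, 49, 54}
insert 23 → {23, 37, 40, 43, 47, 49, 54}
advance → 23; now {37, 40, 43, 47, 49, 54}
advance → 37; now {40, 43, 47, 49, 54}
insert 53 → {40, 43, 47, 49, 53, 54}
insert 35 → {35, 40, 43, 47, 49, 53, 54}
insert 27 → {27, 35, 40, 43, 47, 49, 53, 54}
advance → 27; now {35, 40, 43, 47, 49, 53, 54}
advance → 35; now {40, 43, 47, 49, 53, 54}
advance → 40; now {43, 47, 49, 53, 54}
insert 50 → {43, 47, 49, 50, 53, 54}
advance → 43; now {47, 49, 50, 53, 54}
advance → 47; now {49, 50, 53, 54}
insert 36 → {36, 49, 50, 53, 54}
insert 38 → {36, 38, 49, 50, 53, 54}

36, 38, 49, 50, 53, 54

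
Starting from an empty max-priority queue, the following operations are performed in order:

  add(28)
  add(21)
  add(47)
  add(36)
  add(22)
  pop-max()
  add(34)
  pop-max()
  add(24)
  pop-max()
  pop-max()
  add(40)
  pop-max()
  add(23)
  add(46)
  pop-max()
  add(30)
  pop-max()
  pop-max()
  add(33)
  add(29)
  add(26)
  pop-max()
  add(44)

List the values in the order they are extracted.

[47, 36, 34, 28, 40, 46, 30, 24, 33]

insert 28 → {28}
insert 21 → {28, 21}
insert 47 → {47, 28, 21}
insert 36 → {47, 36, 28, 21}
insert 22 → {47, 36, 28, 22, 21}
pop-max → 47; now {36, 28, 22, 21}
insert 34 → {36, 34, 28, 22, 21}
pop-max → 36; now {34, 28, 22, 21}
insert 24 → {34, 28, 24, 22, 21}
pop-max → 34; now {28, 24, 22, 21}
pop-max → 28; now {24, 22, 21}
insert 40 → {40, 24, 22, 21}
pop-max → 40; now {24, 22, 21}
insert 23 → {24, 23, 22, 21}
insert 46 → {46, 24, 23, 22, 21}
pop-max → 46; now {24, 23, 22, 21}
insert 30 → {30, 24, 23, 22, 21}
pop-max → 30; now {24, 23, 22, 21}
pop-max → 24; now {23, 22, 21}
insert 33 → {33, 23, 22, 21}
insert 29 → {33, 29, 23, 22, 21}
insert 26 → {33, 29, 26, 23, 22, 21}
pop-max → 33; now {29, 26, 23, 22, 21}
insert 44 → {44, 29, 26, 23, 22, 21}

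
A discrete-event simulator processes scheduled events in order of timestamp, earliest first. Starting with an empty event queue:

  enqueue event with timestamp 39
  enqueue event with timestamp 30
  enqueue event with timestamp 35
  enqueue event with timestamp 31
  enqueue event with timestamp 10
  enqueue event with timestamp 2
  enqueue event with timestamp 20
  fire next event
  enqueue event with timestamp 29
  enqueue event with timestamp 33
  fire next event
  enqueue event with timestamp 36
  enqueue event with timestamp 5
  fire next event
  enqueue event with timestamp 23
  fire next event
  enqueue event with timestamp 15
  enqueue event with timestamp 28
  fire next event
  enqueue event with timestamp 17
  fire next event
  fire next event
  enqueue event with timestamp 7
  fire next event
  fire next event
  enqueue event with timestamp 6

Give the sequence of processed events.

insert 39 → {39}
insert 30 → {30, 39}
insert 35 → {30, 35, 39}
insert 31 → {30, 31, 35, 39}
insert 10 → {10, 30, 31, 35, 39}
insert 2 → {2, 10, 30, 31, 35, 39}
insert 20 → {2, 10, 20, 30, 31, 35, 39}
fire next event → 2; now {10, 20, 30, 31, 35, 39}
insert 29 → {10, 20, 29, 30, 31, 35, 39}
insert 33 → {10, 20, 29, 30, 31, 33, 35, 39}
fire next event → 10; now {20, 29, 30, 31, 33, 35, 39}
insert 36 → {20, 29, 30, 31, 33, 35, 36, 39}
insert 5 → {5, 20, 29, 30, 31, 33, 35, 36, 39}
fire next event → 5; now {20, 29, 30, 31, 33, 35, 36, 39}
insert 23 → {20, 23, 29, 30, 31, 33, 35, 36, 39}
fire next event → 20; now {23, 29, 30, 31, 33, 35, 36, 39}
insert 15 → {15, 23, 29, 30, 31, 33, 35, 36, 39}
insert 28 → {15, 23, 28, 29, 30, 31, 33, 35, 36, 39}
fire next event → 15; now {23, 28, 29, 30, 31, 33, 35, 36, 39}
insert 17 → {17, 23, 28, 29, 30, 31, 33, 35, 36, 39}
fire next event → 17; now {23, 28, 29, 30, 31, 33, 35, 36, 39}
fire next event → 23; now {28, 29, 30, 31, 33, 35, 36, 39}
insert 7 → {7, 28, 29, 30, 31, 33, 35, 36, 39}
fire next event → 7; now {28, 29, 30, 31, 33, 35, 36, 39}
fire next event → 28; now {29, 30, 31, 33, 35, 36, 39}
insert 6 → {6, 29, 30, 31, 33, 35, 36, 39}

2 → 10 → 5 → 20 → 15 → 17 → 23 → 7 → 28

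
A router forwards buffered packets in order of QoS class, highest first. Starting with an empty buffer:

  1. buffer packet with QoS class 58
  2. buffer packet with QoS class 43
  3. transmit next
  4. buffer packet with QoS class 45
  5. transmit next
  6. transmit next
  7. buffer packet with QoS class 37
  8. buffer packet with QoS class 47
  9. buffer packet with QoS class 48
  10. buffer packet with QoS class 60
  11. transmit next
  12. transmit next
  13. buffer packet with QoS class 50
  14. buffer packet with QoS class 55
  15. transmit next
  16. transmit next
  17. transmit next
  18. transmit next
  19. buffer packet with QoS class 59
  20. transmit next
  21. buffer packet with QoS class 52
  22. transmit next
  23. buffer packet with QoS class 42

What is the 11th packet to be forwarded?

52

insert 58 → {58}
insert 43 → {58, 43}
transmit next → 58; now {43}
insert 45 → {45, 43}
transmit next → 45; now {43}
transmit next → 43; now {}
insert 37 → {37}
insert 47 → {47, 37}
insert 48 → {48, 47, 37}
insert 60 → {60, 48, 47, 37}
transmit next → 60; now {48, 47, 37}
transmit next → 48; now {47, 37}
insert 50 → {50, 47, 37}
insert 55 → {55, 50, 47, 37}
transmit next → 55; now {50, 47, 37}
transmit next → 50; now {47, 37}
transmit next → 47; now {37}
transmit next → 37; now {}
insert 59 → {59}
transmit next → 59; now {}
insert 52 → {52}
transmit next → 52; now {}
insert 42 → {42}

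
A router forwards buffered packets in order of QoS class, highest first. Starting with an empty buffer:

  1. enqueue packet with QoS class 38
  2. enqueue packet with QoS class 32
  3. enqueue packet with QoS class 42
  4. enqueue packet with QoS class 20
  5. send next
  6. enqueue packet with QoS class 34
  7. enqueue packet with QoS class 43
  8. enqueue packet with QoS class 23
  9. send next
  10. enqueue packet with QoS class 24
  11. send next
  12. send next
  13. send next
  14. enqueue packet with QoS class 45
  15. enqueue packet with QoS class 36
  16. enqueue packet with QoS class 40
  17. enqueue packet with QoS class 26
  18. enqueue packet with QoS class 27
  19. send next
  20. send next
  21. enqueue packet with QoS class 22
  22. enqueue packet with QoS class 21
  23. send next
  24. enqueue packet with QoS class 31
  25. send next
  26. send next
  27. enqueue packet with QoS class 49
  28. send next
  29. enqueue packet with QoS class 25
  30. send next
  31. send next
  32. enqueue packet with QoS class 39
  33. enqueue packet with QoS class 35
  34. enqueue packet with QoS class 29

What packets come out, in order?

[42, 43, 38, 34, 32, 45, 40, 36, 31, 27, 49, 26, 25]

insert 38 → {38}
insert 32 → {38, 32}
insert 42 → {42, 38, 32}
insert 20 → {42, 38, 32, 20}
send next → 42; now {38, 32, 20}
insert 34 → {38, 34, 32, 20}
insert 43 → {43, 38, 34, 32, 20}
insert 23 → {43, 38, 34, 32, 23, 20}
send next → 43; now {38, 34, 32, 23, 20}
insert 24 → {38, 34, 32, 24, 23, 20}
send next → 38; now {34, 32, 24, 23, 20}
send next → 34; now {32, 24, 23, 20}
send next → 32; now {24, 23, 20}
insert 45 → {45, 24, 23, 20}
insert 36 → {45, 36, 24, 23, 20}
insert 40 → {45, 40, 36, 24, 23, 20}
insert 26 → {45, 40, 36, 26, 24, 23, 20}
insert 27 → {45, 40, 36, 27, 26, 24, 23, 20}
send next → 45; now {40, 36, 27, 26, 24, 23, 20}
send next → 40; now {36, 27, 26, 24, 23, 20}
insert 22 → {36, 27, 26, 24, 23, 22, 20}
insert 21 → {36, 27, 26, 24, 23, 22, 21, 20}
send next → 36; now {27, 26, 24, 23, 22, 21, 20}
insert 31 → {31, 27, 26, 24, 23, 22, 21, 20}
send next → 31; now {27, 26, 24, 23, 22, 21, 20}
send next → 27; now {26, 24, 23, 22, 21, 20}
insert 49 → {49, 26, 24, 23, 22, 21, 20}
send next → 49; now {26, 24, 23, 22, 21, 20}
insert 25 → {26, 25, 24, 23, 22, 21, 20}
send next → 26; now {25, 24, 23, 22, 21, 20}
send next → 25; now {24, 23, 22, 21, 20}
insert 39 → {39, 24, 23, 22, 21, 20}
insert 35 → {39, 35, 24, 23, 22, 21, 20}
insert 29 → {39, 35, 29, 24, 23, 22, 21, 20}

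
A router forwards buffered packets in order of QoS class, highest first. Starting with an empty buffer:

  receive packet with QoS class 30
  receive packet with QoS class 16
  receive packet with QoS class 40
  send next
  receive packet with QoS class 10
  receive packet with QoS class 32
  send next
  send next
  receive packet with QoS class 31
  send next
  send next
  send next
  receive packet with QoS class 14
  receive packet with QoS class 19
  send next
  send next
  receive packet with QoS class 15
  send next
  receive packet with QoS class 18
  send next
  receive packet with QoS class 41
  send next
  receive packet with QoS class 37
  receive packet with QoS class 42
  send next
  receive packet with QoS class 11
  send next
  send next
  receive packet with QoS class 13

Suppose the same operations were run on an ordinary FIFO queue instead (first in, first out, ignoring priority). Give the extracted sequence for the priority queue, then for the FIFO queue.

insert 30 → {30}
insert 16 → {30, 16}
insert 40 → {40, 30, 16}
send next → 40; now {30, 16}
insert 10 → {30, 16, 10}
insert 32 → {32, 30, 16, 10}
send next → 32; now {30, 16, 10}
send next → 30; now {16, 10}
insert 31 → {31, 16, 10}
send next → 31; now {16, 10}
send next → 16; now {10}
send next → 10; now {}
insert 14 → {14}
insert 19 → {19, 14}
send next → 19; now {14}
send next → 14; now {}
insert 15 → {15}
send next → 15; now {}
insert 18 → {18}
send next → 18; now {}
insert 41 → {41}
send next → 41; now {}
insert 37 → {37}
insert 42 → {42, 37}
send next → 42; now {37}
insert 11 → {37, 11}
send next → 37; now {11}
send next → 11; now {}
insert 13 → {13}

priority queue: [40, 32, 30, 31, 16, 10, 19, 14, 15, 18, 41, 42, 37, 11]; FIFO queue: [30, 16, 40, 10, 32, 31, 14, 19, 15, 18, 41, 37, 42, 11]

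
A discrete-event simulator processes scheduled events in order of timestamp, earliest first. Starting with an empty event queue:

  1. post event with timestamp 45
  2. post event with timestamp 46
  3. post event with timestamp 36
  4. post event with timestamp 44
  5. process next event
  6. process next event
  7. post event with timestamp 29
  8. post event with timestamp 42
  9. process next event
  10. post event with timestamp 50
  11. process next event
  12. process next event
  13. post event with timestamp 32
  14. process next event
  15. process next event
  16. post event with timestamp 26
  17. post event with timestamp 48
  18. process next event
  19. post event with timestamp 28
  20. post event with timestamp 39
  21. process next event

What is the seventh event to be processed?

46

insert 45 → {45}
insert 46 → {45, 46}
insert 36 → {36, 45, 46}
insert 44 → {36, 44, 45, 46}
process next event → 36; now {44, 45, 46}
process next event → 44; now {45, 46}
insert 29 → {29, 45, 46}
insert 42 → {29, 42, 45, 46}
process next event → 29; now {42, 45, 46}
insert 50 → {42, 45, 46, 50}
process next event → 42; now {45, 46, 50}
process next event → 45; now {46, 50}
insert 32 → {32, 46, 50}
process next event → 32; now {46, 50}
process next event → 46; now {50}
insert 26 → {26, 50}
insert 48 → {26, 48, 50}
process next event → 26; now {48, 50}
insert 28 → {28, 48, 50}
insert 39 → {28, 39, 48, 50}
process next event → 28; now {39, 48, 50}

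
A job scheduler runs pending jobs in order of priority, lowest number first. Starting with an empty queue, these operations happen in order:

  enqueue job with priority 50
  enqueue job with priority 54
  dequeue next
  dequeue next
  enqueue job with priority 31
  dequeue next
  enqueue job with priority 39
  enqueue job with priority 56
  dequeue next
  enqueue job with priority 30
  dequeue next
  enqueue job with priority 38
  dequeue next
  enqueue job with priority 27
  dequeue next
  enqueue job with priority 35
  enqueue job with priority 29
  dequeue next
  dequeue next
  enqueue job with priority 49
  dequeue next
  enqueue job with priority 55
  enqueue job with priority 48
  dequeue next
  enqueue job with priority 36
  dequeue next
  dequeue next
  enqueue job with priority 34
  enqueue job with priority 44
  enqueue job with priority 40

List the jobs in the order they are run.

50 → 54 → 31 → 39 → 30 → 38 → 27 → 29 → 35 → 49 → 48 → 36 → 55

insert 50 → {50}
insert 54 → {50, 54}
dequeue next → 50; now {54}
dequeue next → 54; now {}
insert 31 → {31}
dequeue next → 31; now {}
insert 39 → {39}
insert 56 → {39, 56}
dequeue next → 39; now {56}
insert 30 → {30, 56}
dequeue next → 30; now {56}
insert 38 → {38, 56}
dequeue next → 38; now {56}
insert 27 → {27, 56}
dequeue next → 27; now {56}
insert 35 → {35, 56}
insert 29 → {29, 35, 56}
dequeue next → 29; now {35, 56}
dequeue next → 35; now {56}
insert 49 → {49, 56}
dequeue next → 49; now {56}
insert 55 → {55, 56}
insert 48 → {48, 55, 56}
dequeue next → 48; now {55, 56}
insert 36 → {36, 55, 56}
dequeue next → 36; now {55, 56}
dequeue next → 55; now {56}
insert 34 → {34, 56}
insert 44 → {34, 44, 56}
insert 40 → {34, 40, 44, 56}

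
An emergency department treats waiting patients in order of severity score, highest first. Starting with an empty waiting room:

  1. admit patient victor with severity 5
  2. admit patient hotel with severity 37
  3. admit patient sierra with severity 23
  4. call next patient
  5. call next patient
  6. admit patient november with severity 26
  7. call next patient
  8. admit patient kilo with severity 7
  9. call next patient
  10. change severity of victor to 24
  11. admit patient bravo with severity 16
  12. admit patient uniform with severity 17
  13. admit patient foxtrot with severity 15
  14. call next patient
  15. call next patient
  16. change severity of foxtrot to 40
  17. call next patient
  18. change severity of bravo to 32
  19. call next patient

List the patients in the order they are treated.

[hotel, sierra, november, kilo, victor, uniform, foxtrot, bravo]

add victor (severity 5) → {victor:5}
add hotel (severity 37) → {hotel:37, victor:5}
add sierra (severity 23) → {hotel:37, sierra:23, victor:5}
call next patient → hotel; now {sierra:23, victor:5}
call next patient → sierra; now {victor:5}
add november (severity 26) → {november:26, victor:5}
call next patient → november; now {victor:5}
add kilo (severity 7) → {kilo:7, victor:5}
call next patient → kilo; now {victor:5}
update victor to severity 24 → {victor:24}
add bravo (severity 16) → {victor:24, bravo:16}
add uniform (severity 17) → {victor:24, uniform:17, bravo:16}
add foxtrot (severity 15) → {victor:24, uniform:17, bravo:16, foxtrot:15}
call next patient → victor; now {uniform:17, bravo:16, foxtrot:15}
call next patient → uniform; now {bravo:16, foxtrot:15}
update foxtrot to severity 40 → {foxtrot:40, bravo:16}
call next patient → foxtrot; now {bravo:16}
update bravo to severity 32 → {bravo:32}
call next patient → bravo; now {}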